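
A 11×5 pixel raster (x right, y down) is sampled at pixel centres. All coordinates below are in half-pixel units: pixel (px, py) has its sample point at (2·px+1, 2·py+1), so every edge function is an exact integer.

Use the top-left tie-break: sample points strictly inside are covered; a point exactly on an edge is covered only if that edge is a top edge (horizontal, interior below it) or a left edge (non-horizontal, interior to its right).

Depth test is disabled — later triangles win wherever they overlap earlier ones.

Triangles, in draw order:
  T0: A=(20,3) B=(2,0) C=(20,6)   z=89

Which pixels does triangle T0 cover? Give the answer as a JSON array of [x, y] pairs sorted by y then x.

T0:
  2·area = 54  (B↔C swapped to make it positive)
  edge (20, 3)→(20, 6): d=(0,3) right/bottom  bias=-1
  edge (20, 6)→(2, 0): d=(-18,-6) top-left  bias=+0
  edge (2, 0)→(20, 3): d=(18,3) right/bottom  bias=-1
    (2,0)@(5, 1): e=[45,0,9] → X  [on edge]
    (3,0)@(7, 1): e=[39,12,3] → X
    (4,0)@(9, 1): e=[33,24,-3] → .
    (2,1)@(5, 3): e=[45,-36,45] → .
    (3,1)@(7, 3): e=[39,-24,39] → .
    (5,1)@(11, 3): e=[27,0,27] → X  [on edge]
    (6,1)@(13, 3): e=[21,12,21] → X
    (7,1)@(15, 3): e=[15,24,15] → X
    (8,1)@(17, 3): e=[9,36,9] → X
    (9,1)@(19, 3): e=[3,48,3] → X
    (10,1)@(21, 3): e=[-3,60,-3] → .
    (5,2)@(11, 5): e=[27,-36,63] → .
    (8,2)@(17, 5): e=[9,0,45] → X  [on edge]
  covered (9 px):
    . . X X . . . . . . .
    . . . . . X X X X X .
    . . . . . . . . X X .
    . . . . . . . . . . .
    . . . . . . . . . . .

Final: [[2,0],[3,0],[5,1],[6,1],[7,1],[8,1],[9,1],[8,2],[9,2]]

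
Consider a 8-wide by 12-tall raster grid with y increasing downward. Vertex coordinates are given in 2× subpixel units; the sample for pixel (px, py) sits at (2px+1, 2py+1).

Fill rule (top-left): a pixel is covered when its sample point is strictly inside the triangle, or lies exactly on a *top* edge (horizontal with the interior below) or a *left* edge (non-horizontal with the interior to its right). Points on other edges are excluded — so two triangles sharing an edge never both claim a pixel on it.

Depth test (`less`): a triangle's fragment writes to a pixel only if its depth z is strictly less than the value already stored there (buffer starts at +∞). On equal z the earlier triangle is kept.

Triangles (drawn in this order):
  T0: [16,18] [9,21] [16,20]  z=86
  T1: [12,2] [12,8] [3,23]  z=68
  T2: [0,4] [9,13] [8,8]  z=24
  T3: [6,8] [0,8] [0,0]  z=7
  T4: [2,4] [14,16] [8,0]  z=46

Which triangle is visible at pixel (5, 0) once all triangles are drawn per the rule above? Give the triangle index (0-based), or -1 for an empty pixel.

T0:
  2·area = 14  (B↔C swapped to make it positive)
  edge (16, 18)→(16, 20): d=(0,2) right/bottom  bias=-1
  edge (16, 20)→(9, 21): d=(-7,1) right/bottom  bias=-1
  edge (9, 21)→(16, 18): d=(7,-3) top-left  bias=+0
    (7,9)@(15, 19): e=[2,8,4] → X
    (4,10)@(9, 21): e=[14,0,0] → .  [on edge]
    (7,10)@(15, 21): e=[2,-6,18] → .
  covered (1 px):
    . . . . . . . .
    . . . . . . . .
    . . . . . . . .
    . . . . . . . .
    . . . . . . . .
    . . . . . . . .
    . . . . . . . .
    . . . . . . . .
    . . . . . . . .
    . . . . . . . X
    . . . . . . . .
    . . . . . . . .
T1:
  2·area = 54
  edge (12, 2)→(12, 8): d=(0,6) right/bottom  bias=-1
  edge (12, 8)→(3, 23): d=(-9,15) right/bottom  bias=-1
  edge (3, 23)→(12, 2): d=(9,-21) top-left  bias=+0
    (7,1)@(15, 3): e=[-18,0,72] → .  [on edge]
    (5,2)@(11, 5): e=[6,42,6] → X
    (6,2)@(13, 5): e=[-6,12,48] → .
    (5,3)@(11, 7): e=[6,24,24] → X
    (6,3)@(13, 7): e=[-6,-6,66] → .
    (4,4)@(9, 9): e=[18,36,0] → X  [on edge]
    (6,4)@(13, 9): e=[-6,-24,84] → .
    (4,5)@(9, 11): e=[18,18,18] → X
    (5,5)@(11, 11): e=[6,-12,60] → .
    (4,6)@(9, 13): e=[18,0,36] → .  [on edge]
    (3,7)@(7, 15): e=[30,12,12] → X
    (4,7)@(9, 15): e=[18,-18,54] → .
    (1,11)@(3, 23): e=[54,0,0] → .  [on edge]
  covered (7 px):
    . . . . . . . .
    . . . . . . . .
    . . . . . X . .
    . . . . . X . .
    . . . . X X . .
    . . . . X . . .
    . . . . . . . .
    . . . X . . . .
    . . . . . . . .
    . . X . . . . .
    . . . . . . . .
    . . . . . . . .
T2:
  2·area = 36  (B↔C swapped to make it positive)
  edge (0, 4)→(8, 8): d=(8,4) right/bottom  bias=-1
  edge (8, 8)→(9, 13): d=(1,5) right/bottom  bias=-1
  edge (9, 13)→(0, 4): d=(-9,-9) top-left  bias=+0
    (3,1)@(7, 3): e=[-36,0,72] → .  [on edge]
    (0,2)@(1, 5): e=[4,32,0] → X  [on edge]
    (1,2)@(3, 5): e=[-4,22,18] → .
    (0,3)@(1, 7): e=[20,34,-18] → .
    (1,3)@(3, 7): e=[12,24,0] → X  [on edge]
    (2,3)@(5, 7): e=[4,14,18] → X
    (3,3)@(7, 7): e=[-4,4,36] → .
    (1,4)@(3, 9): e=[28,26,-18] → .
    (2,4)@(5, 9): e=[20,16,0] → X  [on edge]
    (3,4)@(7, 9): e=[12,6,18] → X
    (4,4)@(9, 9): e=[4,-4,36] → .
    (2,5)@(5, 11): e=[36,18,-18] → .
    (3,5)@(7, 11): e=[28,8,0] → X  [on edge]
    (4,6)@(9, 13): e=[36,0,0] → .  [on edge]
    (5,7)@(11, 15): e=[44,-8,0] → .  [on edge]
    (6,8)@(13, 17): e=[52,-16,0] → .  [on edge]
    (7,9)@(15, 19): e=[60,-24,0] → .  [on edge]
    (5,11)@(11, 23): e=[108,0,-72] → .  [on edge]
  covered (6 px):
    . . . . . . . .
    . . . . . . . .
    X . . . . . . .
    . X X . . . . .
    . . X X . . . .
    . . . X . . . .
    . . . . . . . .
    . . . . . . . .
    . . . . . . . .
    . . . . . . . .
    . . . . . . . .
    . . . . . . . .
T3:
  2·area = 48
  edge (6, 8)→(0, 8): d=(-6,0) right/bottom  bias=-1
  edge (0, 8)→(0, 0): d=(0,-8) top-left  bias=+0
  edge (0, 0)→(6, 8): d=(6,8) right/bottom  bias=-1
    (0,1)@(1, 3): e=[30,8,10] → X
    (1,1)@(3, 3): e=[30,24,-6] → .
    (0,2)@(1, 5): e=[18,8,22] → X
    (1,2)@(3, 5): e=[18,24,6] → X
    (2,2)@(5, 5): e=[18,40,-10] → .
    (0,3)@(1, 7): e=[6,8,34] → X
    (2,3)@(5, 7): e=[6,40,2] → X
    (3,3)@(7, 7): e=[6,56,-14] → .
    (0,4)@(1, 9): e=[-6,8,46] → .
    (1,4)@(3, 9): e=[-6,24,30] → .
    (2,4)@(5, 9): e=[-6,40,14] → .
  covered (6 px):
    . . . . . . . .
    X . . . . . . .
    X X . . . . . .
    X X X . . . . .
    . . . . . . . .
    . . . . . . . .
    . . . . . . . .
    . . . . . . . .
    . . . . . . . .
    . . . . . . . .
    . . . . . . . .
    . . . . . . . .
T4:
  2·area = 120  (B↔C swapped to make it positive)
  edge (2, 4)→(8, 0): d=(6,-4) top-left  bias=+0
  edge (8, 0)→(14, 16): d=(6,16) right/bottom  bias=-1
  edge (14, 16)→(2, 4): d=(-12,-12) top-left  bias=+0
    (3,0)@(7, 1): e=[2,22,96] → X
    (4,0)@(9, 1): e=[10,-10,120] → .
    (0,1)@(1, 3): e=[-10,130,0] → .  [on edge]
    (2,1)@(5, 3): e=[6,66,48] → X
    (4,1)@(9, 3): e=[22,2,96] → X
    (5,1)@(11, 3): e=[30,-30,120] → .
    (1,2)@(3, 5): e=[10,110,0] → X  [on edge]
    (5,2)@(11, 5): e=[42,-18,96] → .
    (1,3)@(3, 7): e=[22,122,-24] → .
    (2,3)@(5, 7): e=[30,90,0] → X  [on edge]
    (5,3)@(11, 7): e=[54,-6,72] → .
    (2,4)@(5, 9): e=[42,102,-24] → .
    (3,4)@(7, 9): e=[50,70,0] → X  [on edge]
    (4,5)@(9, 11): e=[70,50,0] → X  [on edge]
    (5,6)@(11, 13): e=[90,30,0] → X  [on edge]
    (6,7)@(13, 15): e=[110,10,0] → X  [on edge]
    (7,8)@(15, 17): e=[130,-10,0] → .  [on edge]
  covered (18 px):
    . . . X . . . .
    . . X X X . . .
    . X X X X . . .
    . . X X X . . .
    . . . X X X . .
    . . . . X X . .
    . . . . . X . .
    . . . . . . X .
    . . . . . . . .
    . . . . . . . .
    . . . . . . . .
    . . . . . . . .

Z-buffer (winner per pixel, '.' = empty):
  . . . 4 . . . .
  3 . 4 4 4 . . .
  3 3 4 4 4 1 . .
  3 3 3 4 4 1 . .
  . . 2 2 4 4 . .
  . . . 2 4 4 . .
  . . . . . 4 . .
  . . . 1 . . 4 .
  . . . . . . . .
  . . 1 . . . . 0
  . . . . . . . .
  . . . . . . . .

Result: -1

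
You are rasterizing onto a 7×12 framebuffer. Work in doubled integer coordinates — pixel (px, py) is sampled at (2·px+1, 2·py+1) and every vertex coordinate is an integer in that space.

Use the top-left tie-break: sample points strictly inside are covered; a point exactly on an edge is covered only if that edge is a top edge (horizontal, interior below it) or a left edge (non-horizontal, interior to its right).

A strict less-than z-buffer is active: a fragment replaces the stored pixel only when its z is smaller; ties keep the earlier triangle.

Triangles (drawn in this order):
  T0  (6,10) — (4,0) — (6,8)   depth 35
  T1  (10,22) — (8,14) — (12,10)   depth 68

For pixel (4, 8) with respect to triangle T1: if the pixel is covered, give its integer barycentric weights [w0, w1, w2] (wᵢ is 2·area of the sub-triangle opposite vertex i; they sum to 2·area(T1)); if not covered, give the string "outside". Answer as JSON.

T0:
  2·area = 4
  edge (6, 10)→(4, 0): d=(-2,-10) top-left  bias=+0
  edge (4, 0)→(6, 8): d=(2,8) right/bottom  bias=-1
  edge (6, 8)→(6, 10): d=(0,2) right/bottom  bias=-1
    (2,2)@(5, 5): e=[0,2,2] → █  [on edge]
    (3,2)@(7, 5): e=[20,-14,-2] → ·
    (2,3)@(5, 7): e=[-4,6,2] → ·
    (3,7)@(7, 15): e=[0,6,-2] → ·  [on edge]
  covered (1 px):
    · · · · · · ·
    · · · · · · ·
    · · █ · · · ·
    · · · · · · ·
    · · · · · · ·
    · · · · · · ·
    · · · · · · ·
    · · · · · · ·
    · · · · · · ·
    · · · · · · ·
    · · · · · · ·
    · · · · · · ·
T1:
  2·area = 40
  edge (10, 22)→(8, 14): d=(-2,-8) top-left  bias=+0
  edge (8, 14)→(12, 10): d=(4,-4) top-left  bias=+0
  edge (12, 10)→(10, 22): d=(-2,12) right/bottom  bias=-1
    (6,4)@(13, 9): e=[50,0,-10] → ·  [on edge]
    (5,5)@(11, 11): e=[30,0,10] → █  [on edge]
    (6,5)@(13, 11): e=[46,8,-14] → ·
    (4,6)@(9, 13): e=[10,0,30] → █  [on edge]
    (6,6)@(13, 13): e=[42,16,-18] → ·
    (3,7)@(7, 15): e=[-10,0,50] → ·  [on edge]
    (4,7)@(9, 15): e=[6,8,26] → █
    (6,7)@(13, 15): e=[38,24,-22] → ·
    (2,8)@(5, 17): e=[-30,0,70] → ·  [on edge]
    (4,8)@(9, 17): e=[2,16,22] → █
    (5,8)@(11, 17): e=[18,24,-2] → ·
    (1,9)@(3, 19): e=[-50,0,90] → ·  [on edge]
    (0,10)@(1, 21): e=[-70,0,110] → ·  [on edge]
  covered (6 px):
    · · · · · · ·
    · · · · · · ·
    · · · · · · ·
    · · · · · · ·
    · · · · · · ·
    · · · · · █ ·
    · · · · █ █ ·
    · · · · █ █ ·
    · · · · █ · ·
    · · · · · · ·
    · · · · · · ·
    · · · · · · ·

Final: [16,22,2]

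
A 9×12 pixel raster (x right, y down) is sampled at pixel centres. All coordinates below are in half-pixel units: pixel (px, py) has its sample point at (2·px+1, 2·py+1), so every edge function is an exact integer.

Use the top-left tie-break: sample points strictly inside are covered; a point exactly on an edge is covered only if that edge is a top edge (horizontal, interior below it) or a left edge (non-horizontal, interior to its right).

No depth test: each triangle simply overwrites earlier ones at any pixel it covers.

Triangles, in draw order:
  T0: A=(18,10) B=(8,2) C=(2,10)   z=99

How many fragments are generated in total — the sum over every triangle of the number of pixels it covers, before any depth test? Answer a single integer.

T0:
  2·area = 128  (B↔C swapped to make it positive)
  edge (18, 10)→(2, 10): d=(-16,0) right/bottom  bias=-1
  edge (2, 10)→(8, 2): d=(6,-8) top-left  bias=+0
  edge (8, 2)→(18, 10): d=(10,8) right/bottom  bias=-1
    (4,1)@(9, 3): e=[112,14,2] → █
    (5,1)@(11, 3): e=[112,30,-14] → ·
    (3,2)@(7, 5): e=[80,10,38] → █
    (5,2)@(11, 5): e=[80,42,6] → █
    (6,2)@(13, 5): e=[80,58,-10] → ·
    (2,3)@(5, 7): e=[48,6,74] → █
    (6,3)@(13, 7): e=[48,70,10] → █
    (7,3)@(15, 7): e=[48,86,-6] → ·
    (1,4)@(3, 9): e=[16,2,110] → █
    (7,4)@(15, 9): e=[16,98,14] → █
    (8,4)@(17, 9): e=[16,114,-2] → ·
    (1,5)@(3, 11): e=[-16,14,130] → ·
  covered (16 px):
    · · · · · · · · ·
    · · · · █ · · · ·
    · · · █ █ █ · · ·
    · · █ █ █ █ █ · ·
    · █ █ █ █ █ █ █ ·
    · · · · · · · · ·
    · · · · · · · · ·
    · · · · · · · · ·
    · · · · · · · · ·
    · · · · · · · · ·
    · · · · · · · · ·
    · · · · · · · · ·

Answer: 16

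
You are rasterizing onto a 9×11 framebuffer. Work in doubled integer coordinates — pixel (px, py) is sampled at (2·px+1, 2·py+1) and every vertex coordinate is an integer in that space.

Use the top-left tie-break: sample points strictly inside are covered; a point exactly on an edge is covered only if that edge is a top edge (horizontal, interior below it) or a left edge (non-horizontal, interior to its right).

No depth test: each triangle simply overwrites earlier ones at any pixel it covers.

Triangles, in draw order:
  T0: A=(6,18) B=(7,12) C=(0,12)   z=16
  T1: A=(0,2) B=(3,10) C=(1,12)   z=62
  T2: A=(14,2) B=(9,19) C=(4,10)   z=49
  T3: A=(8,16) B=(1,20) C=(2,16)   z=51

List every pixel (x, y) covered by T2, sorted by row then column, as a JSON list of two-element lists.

T0:
  2·area = 42  (B↔C swapped to make it positive)
  edge (6, 18)→(0, 12): d=(-6,-6) top-left  bias=+0
  edge (0, 12)→(7, 12): d=(7,0) top-left  bias=+0
  edge (7, 12)→(6, 18): d=(-1,6) right/bottom  bias=-1
    (0,6)@(1, 13): e=[0,7,35] → X  [on edge]
    (1,6)@(3, 13): e=[12,7,23] → X
    (2,6)@(5, 13): e=[24,7,11] → X
    (3,6)@(7, 13): e=[36,7,-1] → .
    (0,7)@(1, 15): e=[-12,21,33] → .
    (1,7)@(3, 15): e=[0,21,21] → X  [on edge]
    (3,7)@(7, 15): e=[24,21,-3] → .
    (1,8)@(3, 17): e=[-12,35,19] → .
    (2,8)@(5, 17): e=[0,35,7] → X  [on edge]
    (3,8)@(7, 17): e=[12,35,-5] → .
    (2,9)@(5, 19): e=[-12,49,5] → .
    (3,9)@(7, 19): e=[0,49,-7] → .  [on edge]
    (4,10)@(9, 21): e=[0,63,-21] → .  [on edge]
  covered (6 px):
    . . . . . . . . .
    . . . . . . . . .
    . . . . . . . . .
    . . . . . . . . .
    . . . . . . . . .
    . . . . . . . . .
    X X X . . . . . .
    . X X . . . . . .
    . . X . . . . . .
    . . . . . . . . .
    . . . . . . . . .
T1:
  2·area = 22
  edge (0, 2)→(3, 10): d=(3,8) right/bottom  bias=-1
  edge (3, 10)→(1, 12): d=(-2,2) right/bottom  bias=-1
  edge (1, 12)→(0, 2): d=(-1,-10) top-left  bias=+0
    (0,2)@(1, 5): e=[1,14,7] → X
    (1,2)@(3, 5): e=[-15,10,27] → .
    (0,3)@(1, 7): e=[7,10,5] → X
    (1,3)@(3, 7): e=[-9,6,25] → .
    (0,4)@(1, 9): e=[13,6,3] → X
    (1,4)@(3, 9): e=[-3,2,23] → .
    (0,5)@(1, 11): e=[19,2,1] → X
    (1,5)@(3, 11): e=[3,-2,21] → .
    (0,6)@(1, 13): e=[25,-2,-1] → .
  covered (4 px):
    . . . . . . . . .
    . . . . . . . . .
    X . . . . . . . .
    X . . . . . . . .
    X . . . . . . . .
    X . . . . . . . .
    . . . . . . . . .
    . . . . . . . . .
    . . . . . . . . .
    . . . . . . . . .
    . . . . . . . . .
T2:
  2·area = 130
  edge (14, 2)→(9, 19): d=(-5,17) right/bottom  bias=-1
  edge (9, 19)→(4, 10): d=(-5,-9) top-left  bias=+0
  edge (4, 10)→(14, 2): d=(10,-8) top-left  bias=+0
    (6,1)@(13, 3): e=[12,116,2] → X
    (7,1)@(15, 3): e=[-22,134,18] → .
    (5,2)@(11, 5): e=[36,88,6] → X
    (7,2)@(15, 5): e=[-32,124,38] → .
    (4,3)@(9, 7): e=[60,60,10] → X
    (6,3)@(13, 7): e=[-8,96,42] → .
    (3,4)@(7, 9): e=[84,32,14] → X
    (6,4)@(13, 9): e=[-18,86,62] → .
    (2,5)@(5, 11): e=[108,4,18] → X
    (6,5)@(13, 11): e=[-28,76,82] → .
    (2,6)@(5, 13): e=[98,-6,38] → .
    (3,6)@(7, 13): e=[64,12,54] → X
    (4,9)@(9, 19): e=[0,0,130] → .  [on edge]
  covered (17 px):
    . . . . . . . . .
    . . . . . . X . .
    . . . . . X X . .
    . . . . X X . . .
    . . . X X X . . .
    . . X X X X . . .
    . . . X X . . . .
    . . . X X . . . .
    . . . . X . . . .
    . . . . . . . . .
    . . . . . . . . .
T3:
  2·area = 24
  edge (8, 16)→(1, 20): d=(-7,4) right/bottom  bias=-1
  edge (1, 20)→(2, 16): d=(1,-4) top-left  bias=+0
  edge (2, 16)→(8, 16): d=(6,0) top-left  bias=+0
    (1,8)@(3, 17): e=[13,5,6] → X
    (2,8)@(5, 17): e=[5,13,6] → X
    (3,8)@(7, 17): e=[-3,21,6] → .
    (1,9)@(3, 19): e=[-1,7,18] → .
    (2,9)@(5, 19): e=[-9,15,18] → .
  covered (2 px):
    . . . . . . . . .
    . . . . . . . . .
    . . . . . . . . .
    . . . . . . . . .
    . . . . . . . . .
    . . . . . . . . .
    . . . . . . . . .
    . . . . . . . . .
    . X X . . . . . .
    . . . . . . . . .
    . . . . . . . . .

Answer: [[6,1],[5,2],[6,2],[4,3],[5,3],[3,4],[4,4],[5,4],[2,5],[3,5],[4,5],[5,5],[3,6],[4,6],[3,7],[4,7],[4,8]]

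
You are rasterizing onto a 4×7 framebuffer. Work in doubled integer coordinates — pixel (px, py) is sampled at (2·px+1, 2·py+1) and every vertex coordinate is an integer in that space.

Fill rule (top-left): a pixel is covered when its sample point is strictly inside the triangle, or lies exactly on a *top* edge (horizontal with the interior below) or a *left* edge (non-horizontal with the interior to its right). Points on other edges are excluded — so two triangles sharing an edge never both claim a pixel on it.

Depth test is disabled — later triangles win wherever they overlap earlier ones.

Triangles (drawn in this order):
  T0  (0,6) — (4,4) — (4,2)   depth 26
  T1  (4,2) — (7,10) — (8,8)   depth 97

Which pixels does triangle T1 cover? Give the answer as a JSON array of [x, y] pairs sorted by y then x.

T0:
  2·area = 8  (B↔C swapped to make it positive)
  edge (0, 6)→(4, 2): d=(4,-4) top-left  bias=+0
  edge (4, 2)→(4, 4): d=(0,2) right/bottom  bias=-1
  edge (4, 4)→(0, 6): d=(-4,2) right/bottom  bias=-1
    (2,0)@(5, 1): e=[0,-2,10] → .  [on edge]
    (1,1)@(3, 3): e=[0,2,6] → X  [on edge]
    (2,1)@(5, 3): e=[8,-2,2] → .
    (0,2)@(1, 5): e=[0,6,2] → X  [on edge]
    (1,2)@(3, 5): e=[8,2,-2] → .
    (0,3)@(1, 7): e=[8,6,-6] → .
  covered (2 px):
    . . . .
    . X . .
    X . . .
    . . . .
    . . . .
    . . . .
    . . . .
T1:
  2·area = 14  (B↔C swapped to make it positive)
  edge (4, 2)→(8, 8): d=(4,6) right/bottom  bias=-1
  edge (8, 8)→(7, 10): d=(-1,2) right/bottom  bias=-1
  edge (7, 10)→(4, 2): d=(-3,-8) top-left  bias=+0
    (3,3)@(7, 7): e=[2,3,9] → X
    (3,4)@(7, 9): e=[10,1,3] → X
    (3,5)@(7, 11): e=[18,-1,-3] → .
  covered (2 px):
    . . . .
    . . . .
    . . . .
    . . . X
    . . . X
    . . . .
    . . . .

Answer: [[3,3],[3,4]]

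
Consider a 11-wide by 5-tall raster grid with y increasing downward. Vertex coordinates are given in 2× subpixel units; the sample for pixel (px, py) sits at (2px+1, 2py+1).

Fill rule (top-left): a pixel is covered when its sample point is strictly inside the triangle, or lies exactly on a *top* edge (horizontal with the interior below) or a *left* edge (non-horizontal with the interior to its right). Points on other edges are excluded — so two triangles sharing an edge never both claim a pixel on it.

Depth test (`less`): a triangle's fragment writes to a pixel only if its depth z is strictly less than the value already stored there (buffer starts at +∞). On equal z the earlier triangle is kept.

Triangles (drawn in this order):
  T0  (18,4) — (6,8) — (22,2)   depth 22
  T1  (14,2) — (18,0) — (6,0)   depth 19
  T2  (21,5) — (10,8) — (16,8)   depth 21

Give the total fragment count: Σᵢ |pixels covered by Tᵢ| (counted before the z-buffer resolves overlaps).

T0:
  2·area = 8
  edge (18, 4)→(6, 8): d=(-12,4) right/bottom  bias=-1
  edge (6, 8)→(22, 2): d=(16,-6) top-left  bias=+0
  edge (22, 2)→(18, 4): d=(-4,2) right/bottom  bias=-1
    (10,1)@(21, 3): e=[0,10,-2] → .  [on edge]
    (7,2)@(15, 5): e=[0,6,2] → .  [on edge]
    (4,3)@(9, 7): e=[0,2,6] → .  [on edge]
    (1,4)@(3, 9): e=[0,-2,10] → .  [on edge]
  covered (0 px):
    . . . . . . . . . . .
    . . . . . . . . . . .
    . . . . . . . . . . .
    . . . . . . . . . . .
    . . . . . . . . . . .
T1:
  2·area = 24  (B↔C swapped to make it positive)
  edge (14, 2)→(6, 0): d=(-8,-2) top-left  bias=+0
  edge (6, 0)→(18, 0): d=(12,0) top-left  bias=+0
  edge (18, 0)→(14, 2): d=(-4,2) right/bottom  bias=-1
    (5,0)@(11, 1): e=[2,12,10] → X
    (6,0)@(13, 1): e=[6,12,6] → X
    (7,0)@(15, 1): e=[10,12,2] → X
    (8,0)@(17, 1): e=[14,12,-2] → .
    (5,1)@(11, 3): e=[-14,36,2] → .
    (6,1)@(13, 3): e=[-10,36,-2] → .
    (7,1)@(15, 3): e=[-6,36,-6] → .
  covered (3 px):
    . . . . . X X X . . .
    . . . . . . . . . . .
    . . . . . . . . . . .
    . . . . . . . . . . .
    . . . . . . . . . . .
T2:
  2·area = 18  (B↔C swapped to make it positive)
  edge (21, 5)→(16, 8): d=(-5,3) right/bottom  bias=-1
  edge (16, 8)→(10, 8): d=(-6,0) right/bottom  bias=-1
  edge (10, 8)→(21, 5): d=(11,-3) top-left  bias=+0
    (10,2)@(21, 5): e=[0,18,0] → .  [on edge]
    (7,3)@(15, 7): e=[8,6,4] → X
    (8,3)@(17, 7): e=[2,6,10] → X
    (9,3)@(19, 7): e=[-4,6,16] → .
    (7,4)@(15, 9): e=[-2,-6,26] → .
    (8,4)@(17, 9): e=[-8,-6,32] → .
  covered (2 px):
    . . . . . . . . . . .
    . . . . . . . . . . .
    . . . . . . . . . . .
    . . . . . . . X X . .
    . . . . . . . . . . .

Result: 5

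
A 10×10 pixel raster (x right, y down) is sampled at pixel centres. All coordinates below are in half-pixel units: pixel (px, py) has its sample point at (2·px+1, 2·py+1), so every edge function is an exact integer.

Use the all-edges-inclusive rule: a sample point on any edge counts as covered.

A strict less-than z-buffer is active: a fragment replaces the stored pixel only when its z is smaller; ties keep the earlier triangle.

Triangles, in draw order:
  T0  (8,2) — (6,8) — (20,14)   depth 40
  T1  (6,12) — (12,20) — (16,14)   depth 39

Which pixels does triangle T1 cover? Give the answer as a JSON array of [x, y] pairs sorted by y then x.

T0:
  2·area = 96  (B↔C swapped to make it positive)
  edge (8, 2)→(20, 14): d=(12,12) inclusive
  edge (20, 14)→(6, 8): d=(-14,-6) inclusive
  edge (6, 8)→(8, 2): d=(2,-6) inclusive
    (3,0)@(7, 1): e=[0,104,-8] → ·  [on edge]
    (4,1)@(9, 3): e=[0,88,8] → #  [on edge]
    (5,1)@(11, 3): e=[-24,100,20] → ·
    (3,2)@(7, 5): e=[48,48,0] → #  [on edge]
    (5,2)@(11, 5): e=[0,72,24] → #  [on edge]
    (6,2)@(13, 5): e=[-24,84,36] → ·
    (3,3)@(7, 7): e=[72,20,4] → #
    (6,3)@(13, 7): e=[0,56,40] → #  [on edge]
    (7,3)@(15, 7): e=[-24,68,52] → ·
    (3,4)@(7, 9): e=[96,-8,8] → ·
    (4,4)@(9, 9): e=[72,4,20] → #
    (7,4)@(15, 9): e=[0,40,56] → #  [on edge]
    (2,5)@(5, 11): e=[144,-48,0] → ·  [on edge]
    (6,5)@(13, 11): e=[48,0,48] → #  [on edge]
    (8,5)@(17, 11): e=[0,24,72] → #  [on edge]
    (9,6)@(19, 13): e=[0,8,88] → #  [on edge]
    (1,8)@(3, 17): e=[240,-144,0] → ·  [on edge]
  covered (16 px):
    · · · · · · · · · ·
    · · · · # · · · · ·
    · · · # # # · · · ·
    · · · # # # # · · ·
    · · · · # # # # · ·
    · · · · · · # # # ·
    · · · · · · · · · #
    · · · · · · · · · ·
    · · · · · · · · · ·
    · · · · · · · · · ·
T1:
  2·area = 68  (B↔C swapped to make it positive)
  edge (6, 12)→(16, 14): d=(10,2) inclusive
  edge (16, 14)→(12, 20): d=(-4,6) inclusive
  edge (12, 20)→(6, 12): d=(-6,-8) inclusive
    (0,5)@(1, 11): e=[0,102,-34] → ·  [on edge]
    (3,6)@(7, 13): e=[8,58,2] → #
    (4,6)@(9, 13): e=[4,46,18] → #
    (5,6)@(11, 13): e=[0,34,34] → #  [on edge]
    (6,6)@(13, 13): e=[-4,22,50] → ·
    (3,7)@(7, 15): e=[28,50,-10] → ·
    (4,7)@(9, 15): e=[24,38,6] → #
    (6,7)@(13, 15): e=[16,14,38] → #
    (7,7)@(15, 15): e=[12,2,54] → #
    (8,7)@(17, 15): e=[8,-10,70] → ·
    (4,8)@(9, 17): e=[44,30,-6] → ·
    (5,8)@(11, 17): e=[40,18,10] → #
  covered (9 px):
    · · · · · · · · · ·
    · · · · · · · · · ·
    · · · · · · · · · ·
    · · · · · · · · · ·
    · · · · · · · · · ·
    · · · · · · · · · ·
    · · · # # # · · · ·
    · · · · # # # # · ·
    · · · · · # # · · ·
    · · · · · · · · · ·

Answer: [[3,6],[4,6],[5,6],[4,7],[5,7],[6,7],[7,7],[5,8],[6,8]]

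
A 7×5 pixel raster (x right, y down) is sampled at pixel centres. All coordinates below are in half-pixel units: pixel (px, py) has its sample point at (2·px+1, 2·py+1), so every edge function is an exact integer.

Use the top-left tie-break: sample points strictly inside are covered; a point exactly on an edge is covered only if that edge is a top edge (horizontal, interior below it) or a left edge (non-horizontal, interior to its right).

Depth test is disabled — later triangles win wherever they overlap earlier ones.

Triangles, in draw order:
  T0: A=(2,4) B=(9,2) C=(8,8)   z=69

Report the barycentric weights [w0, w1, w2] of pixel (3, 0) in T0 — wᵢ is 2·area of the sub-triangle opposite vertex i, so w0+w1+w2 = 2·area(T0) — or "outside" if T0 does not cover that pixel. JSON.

T0:
  2·area = 40
  edge (2, 4)→(9, 2): d=(7,-2) top-left  bias=+0
  edge (9, 2)→(8, 8): d=(-1,6) right/bottom  bias=-1
  edge (8, 8)→(2, 4): d=(-6,-4) top-left  bias=+0
    (3,1)@(7, 3): e=[3,11,26] → #
    (4,1)@(9, 3): e=[7,-1,34] → ·
    (2,2)@(5, 5): e=[13,21,6] → #
    (4,2)@(9, 5): e=[21,-3,22] → ·
    (2,3)@(5, 7): e=[27,19,-6] → ·
    (3,3)@(7, 7): e=[31,7,2] → #
    (4,3)@(9, 7): e=[35,-5,10] → ·
    (3,4)@(7, 9): e=[45,5,-10] → ·
  covered (4 px):
    · · · · · · ·
    · · · # · · ·
    · · # # · · ·
    · · · # · · ·
    · · · · · · ·

Final: "outside"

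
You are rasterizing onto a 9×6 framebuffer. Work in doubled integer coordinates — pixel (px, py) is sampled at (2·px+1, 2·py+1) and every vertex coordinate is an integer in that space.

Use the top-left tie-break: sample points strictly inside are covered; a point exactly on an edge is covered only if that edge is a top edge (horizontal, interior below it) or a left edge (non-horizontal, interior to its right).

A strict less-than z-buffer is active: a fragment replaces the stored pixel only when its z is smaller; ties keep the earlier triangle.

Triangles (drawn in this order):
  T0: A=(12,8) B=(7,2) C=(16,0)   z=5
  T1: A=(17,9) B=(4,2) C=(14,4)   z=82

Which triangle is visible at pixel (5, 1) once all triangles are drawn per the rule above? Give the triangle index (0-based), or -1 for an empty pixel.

T0:
  2·area = 64
  edge (12, 8)→(7, 2): d=(-5,-6) top-left  bias=+0
  edge (7, 2)→(16, 0): d=(9,-2) top-left  bias=+0
  edge (16, 0)→(12, 8): d=(-4,8) right/bottom  bias=-1
    (6,0)@(13, 1): e=[41,3,20] → X
    (7,0)@(15, 1): e=[53,7,4] → X
    (8,0)@(17, 1): e=[65,11,-12] → .
    (4,1)@(9, 3): e=[7,13,44] → X
    (5,1)@(11, 3): e=[19,17,28] → X
    (7,1)@(15, 3): e=[43,25,-4] → .
    (4,2)@(9, 5): e=[-3,31,36] → .
    (5,2)@(11, 5): e=[9,35,20] → X
    (7,2)@(15, 5): e=[33,43,-12] → .
    (5,3)@(11, 7): e=[-1,53,12] → .
    (6,3)@(13, 7): e=[11,57,-4] → .
  covered (7 px):
    . . . . . . X X .
    . . . . X X X . .
    . . . . . X X . .
    . . . . . . . . .
    . . . . . . . . .
    . . . . . . . . .
T1:
  2·area = 44
  edge (17, 9)→(4, 2): d=(-13,-7) top-left  bias=+0
  edge (4, 2)→(14, 4): d=(10,2) right/bottom  bias=-1
  edge (14, 4)→(17, 9): d=(3,5) right/bottom  bias=-1
    (3,1)@(7, 3): e=[8,4,32] → X
    (4,1)@(9, 3): e=[22,0,22] → .  [on edge]
    (3,2)@(7, 5): e=[-18,24,38] → .
    (5,2)@(11, 5): e=[10,16,18] → X
    (6,2)@(13, 5): e=[24,12,8] → X
    (7,2)@(15, 5): e=[38,8,-2] → .
    (5,3)@(11, 7): e=[-16,36,24] → .
    (6,3)@(13, 7): e=[-2,32,14] → .
    (7,3)@(15, 7): e=[12,28,4] → X
    (8,3)@(17, 7): e=[26,24,-6] → .
    (7,4)@(15, 9): e=[-14,48,10] → .
    (8,4)@(17, 9): e=[0,44,0] → .  [on edge]
  covered (4 px):
    . . . . . . . . .
    . . . X . . . . .
    . . . . . X X . .
    . . . . . . . X .
    . . . . . . . . .
    . . . . . . . . .

Z-buffer (winner per pixel, '.' = empty):
  . . . . . . 0 0 .
  . . . 1 0 0 0 . .
  . . . . . 0 0 . .
  . . . . . . . 1 .
  . . . . . . . . .
  . . . . . . . . .

Answer: 0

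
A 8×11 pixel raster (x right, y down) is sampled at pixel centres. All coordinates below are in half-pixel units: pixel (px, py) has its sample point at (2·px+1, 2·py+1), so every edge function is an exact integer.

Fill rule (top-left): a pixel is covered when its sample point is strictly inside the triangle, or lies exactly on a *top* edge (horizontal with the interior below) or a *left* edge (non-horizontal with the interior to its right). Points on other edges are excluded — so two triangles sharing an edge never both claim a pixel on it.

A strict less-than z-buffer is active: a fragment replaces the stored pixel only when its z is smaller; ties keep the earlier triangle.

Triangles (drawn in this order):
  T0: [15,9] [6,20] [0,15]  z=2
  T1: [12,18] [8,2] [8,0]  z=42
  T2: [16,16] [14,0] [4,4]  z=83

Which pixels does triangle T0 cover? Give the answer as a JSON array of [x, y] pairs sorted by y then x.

T0:
  2·area = 111
  edge (15, 9)→(6, 20): d=(-9,11) right/bottom  bias=-1
  edge (6, 20)→(0, 15): d=(-6,-5) top-left  bias=+0
  edge (0, 15)→(15, 9): d=(15,-6) top-left  bias=+0
    (7,4)@(15, 9): e=[0,111,0] → ·  [on edge]
    (5,5)@(11, 11): e=[26,79,6] → █
    (6,5)@(13, 11): e=[4,89,18] → █
    (7,5)@(15, 11): e=[-18,99,30] → ·
    (2,6)@(5, 13): e=[74,37,0] → █  [on edge]
    (3,6)@(7, 13): e=[52,47,12] → █
    (4,6)@(9, 13): e=[30,57,24] → █
    (6,6)@(13, 13): e=[-14,77,48] → ·
    (0,7)@(1, 15): e=[100,5,6] → █
    (1,7)@(3, 15): e=[78,15,18] → █
    (5,7)@(11, 15): e=[-10,55,66] → ·
    (0,8)@(1, 17): e=[82,-7,36] → ·
  covered (15 px):
    · · · · · · · ·
    · · · · · · · ·
    · · · · · · · ·
    · · · · · · · ·
    · · · · · · · ·
    · · · · · █ █ ·
    · · █ █ █ █ · ·
    █ █ █ █ █ · · ·
    · █ █ █ · · · ·
    · · █ · · · · ·
    · · · · · · · ·
T1:
  2·area = 8
  edge (12, 18)→(8, 2): d=(-4,-16) top-left  bias=+0
  edge (8, 2)→(8, 0): d=(0,-2) top-left  bias=+0
  edge (8, 0)→(12, 18): d=(4,18) right/bottom  bias=-1
    (4,2)@(9, 5): e=[4,2,2] → █
    (5,2)@(11, 5): e=[36,6,-34] → ·
    (4,3)@(9, 7): e=[-4,2,10] → ·
  covered (1 px):
    · · · · · · · ·
    · · · · · · · ·
    · · · · █ · · ·
    · · · · · · · ·
    · · · · · · · ·
    · · · · · · · ·
    · · · · · · · ·
    · · · · · · · ·
    · · · · · · · ·
    · · · · · · · ·
    · · · · · · · ·
T2:
  2·area = 168  (B↔C swapped to make it positive)
  edge (16, 16)→(4, 4): d=(-12,-12) top-left  bias=+0
  edge (4, 4)→(14, 0): d=(10,-4) top-left  bias=+0
  edge (14, 0)→(16, 16): d=(2,16) right/bottom  bias=-1
    (0,0)@(1, 1): e=[0,-42,210] → ·  [on edge]
    (6,0)@(13, 1): e=[144,6,18] → █
    (7,0)@(15, 1): e=[168,14,-14] → ·
    (1,1)@(3, 3): e=[0,-14,182] → ·  [on edge]
    (3,1)@(7, 3): e=[48,2,118] → █
    (4,1)@(9, 3): e=[72,10,86] → █
    (5,1)@(11, 3): e=[96,18,54] → █
    (7,1)@(15, 3): e=[144,34,-10] → ·
    (2,2)@(5, 5): e=[0,14,154] → █  [on edge]
    (7,2)@(15, 5): e=[120,54,-6] → ·
    (2,3)@(5, 7): e=[-24,34,158] → ·
    (3,3)@(7, 7): e=[0,42,126] → █  [on edge]
    (4,4)@(9, 9): e=[0,70,98] → █  [on edge]
    (5,5)@(11, 11): e=[0,98,70] → █  [on edge]
    (6,6)@(13, 13): e=[0,126,42] → █  [on edge]
    (7,7)@(15, 15): e=[0,154,14] → █  [on edge]
  covered (24 px):
    · · · · · · █ ·
    · · · █ █ █ █ ·
    · · █ █ █ █ █ ·
    · · · █ █ █ █ ·
    · · · · █ █ █ █
    · · · · · █ █ █
    · · · · · · █ █
    · · · · · · · █
    · · · · · · · ·
    · · · · · · · ·
    · · · · · · · ·

Answer: [[5,5],[6,5],[2,6],[3,6],[4,6],[5,6],[0,7],[1,7],[2,7],[3,7],[4,7],[1,8],[2,8],[3,8],[2,9]]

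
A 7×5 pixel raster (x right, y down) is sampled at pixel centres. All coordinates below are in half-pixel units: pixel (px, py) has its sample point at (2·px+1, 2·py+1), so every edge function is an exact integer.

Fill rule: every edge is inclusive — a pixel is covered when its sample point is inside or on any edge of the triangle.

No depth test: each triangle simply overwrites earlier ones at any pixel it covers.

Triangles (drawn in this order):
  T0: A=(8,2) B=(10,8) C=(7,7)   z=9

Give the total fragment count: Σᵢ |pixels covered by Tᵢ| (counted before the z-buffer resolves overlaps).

T0:
  2·area = 16
  edge (8, 2)→(10, 8): d=(2,6) inclusive
  edge (10, 8)→(7, 7): d=(-3,-1) inclusive
  edge (7, 7)→(8, 2): d=(1,-5) inclusive
    (0,2)@(1, 5): e=[48,0,-32] → ·  [on edge]
    (4,2)@(9, 5): e=[0,8,8] → #  [on edge]
    (5,2)@(11, 5): e=[-12,10,18] → ·
    (3,3)@(7, 7): e=[16,0,0] → #  [on edge]
    (5,3)@(11, 7): e=[-8,4,20] → ·
    (3,4)@(7, 9): e=[20,-6,2] → ·
    (4,4)@(9, 9): e=[8,-4,12] → ·
    (6,4)@(13, 9): e=[-16,0,32] → ·  [on edge]
  covered (3 px):
    · · · · · · ·
    · · · · · · ·
    · · · · # · ·
    · · · # # · ·
    · · · · · · ·

Final: 3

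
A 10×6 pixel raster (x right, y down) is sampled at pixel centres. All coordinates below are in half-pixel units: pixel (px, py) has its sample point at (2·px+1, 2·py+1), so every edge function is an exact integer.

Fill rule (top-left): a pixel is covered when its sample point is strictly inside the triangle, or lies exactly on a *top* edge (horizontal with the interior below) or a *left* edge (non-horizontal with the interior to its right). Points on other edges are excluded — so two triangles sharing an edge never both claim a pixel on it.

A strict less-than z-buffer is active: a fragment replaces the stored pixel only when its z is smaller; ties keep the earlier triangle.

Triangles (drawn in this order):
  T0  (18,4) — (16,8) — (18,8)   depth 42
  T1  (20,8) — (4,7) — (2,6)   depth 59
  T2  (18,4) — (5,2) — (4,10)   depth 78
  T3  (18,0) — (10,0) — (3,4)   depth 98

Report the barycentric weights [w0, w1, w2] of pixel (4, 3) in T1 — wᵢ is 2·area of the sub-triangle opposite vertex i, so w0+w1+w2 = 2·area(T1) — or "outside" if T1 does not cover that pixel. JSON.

T0:
  2·area = 8  (B↔C swapped to make it positive)
  edge (18, 4)→(18, 8): d=(0,4) right/bottom  bias=-1
  edge (18, 8)→(16, 8): d=(-2,0) right/bottom  bias=-1
  edge (16, 8)→(18, 4): d=(2,-4) top-left  bias=+0
    (8,3)@(17, 7): e=[4,2,2] → X
    (9,3)@(19, 7): e=[-4,2,10] → .
    (8,4)@(17, 9): e=[4,-2,6] → .
  covered (1 px):
    . . . . . . . . . .
    . . . . . . . . . .
    . . . . . . . . . .
    . . . . . . . . X .
    . . . . . . . . . .
    . . . . . . . . . .
T1:
  2·area = 14
  edge (20, 8)→(4, 7): d=(-16,-1) top-left  bias=+0
  edge (4, 7)→(2, 6): d=(-2,-1) top-left  bias=+0
  edge (2, 6)→(20, 8): d=(18,2) right/bottom  bias=-1
    (2,3)@(5, 7): e=[1,1,12] → X
    (3,3)@(7, 7): e=[3,3,8] → X
    (4,3)@(9, 7): e=[5,5,4] → X
    (5,3)@(11, 7): e=[7,7,0] → .  [on edge]
    (2,4)@(5, 9): e=[-31,-3,48] → .
    (3,4)@(7, 9): e=[-29,-1,44] → .
    (4,4)@(9, 9): e=[-27,1,40] → .
  covered (3 px):
    . . . . . . . . . .
    . . . . . . . . . .
    . . . . . . . . . .
    . . X X X . . . . .
    . . . . . . . . . .
    . . . . . . . . . .
T2:
  2·area = 106  (B↔C swapped to make it positive)
  edge (18, 4)→(4, 10): d=(-14,6) right/bottom  bias=-1
  edge (4, 10)→(5, 2): d=(1,-8) top-left  bias=+0
  edge (5, 2)→(18, 4): d=(13,2) right/bottom  bias=-1
    (2,1)@(5, 3): e=[92,1,13] → X
    (3,1)@(7, 3): e=[80,17,9] → X
    (4,1)@(9, 3): e=[68,33,5] → X
    (5,1)@(11, 3): e=[56,49,1] → X
    (6,1)@(13, 3): e=[44,65,-3] → .
    (2,2)@(5, 5): e=[64,3,39] → X
    (6,2)@(13, 5): e=[16,67,23] → X
    (7,2)@(15, 5): e=[4,83,19] → X
    (8,2)@(17, 5): e=[-8,99,15] → .
    (2,3)@(5, 7): e=[36,5,65] → X
    (5,3)@(11, 7): e=[0,53,53] → .  [on edge]
    (6,3)@(13, 7): e=[-12,69,49] → .
  covered (14 px):
    . . . . . . . . . .
    . . X X X X . . . .
    . . X X X X X X . .
    . . X X X . . . . .
    . . X . . . . . . .
    . . . . . . . . . .
T3:
  2·area = 32  (B↔C swapped to make it positive)
  edge (18, 0)→(3, 4): d=(-15,4) right/bottom  bias=-1
  edge (3, 4)→(10, 0): d=(7,-4) top-left  bias=+0
  edge (10, 0)→(18, 0): d=(8,0) top-left  bias=+0
    (4,0)@(9, 1): e=[21,3,8] → X
    (5,0)@(11, 1): e=[13,11,8] → X
    (6,0)@(13, 1): e=[5,19,8] → X
    (7,0)@(15, 1): e=[-3,27,8] → .
    (2,1)@(5, 3): e=[7,1,24] → X
    (3,1)@(7, 3): e=[-1,9,24] → .
    (4,1)@(9, 3): e=[-9,17,24] → .
    (5,1)@(11, 3): e=[-17,25,24] → .
    (6,1)@(13, 3): e=[-25,33,24] → .
    (2,2)@(5, 5): e=[-23,15,40] → .
  covered (4 px):
    . . . . X X X . . .
    . . X . . . . . . .
    . . . . . . . . . .
    . . . . . . . . . .
    . . . . . . . . . .
    . . . . . . . . . .

Result: [5,4,5]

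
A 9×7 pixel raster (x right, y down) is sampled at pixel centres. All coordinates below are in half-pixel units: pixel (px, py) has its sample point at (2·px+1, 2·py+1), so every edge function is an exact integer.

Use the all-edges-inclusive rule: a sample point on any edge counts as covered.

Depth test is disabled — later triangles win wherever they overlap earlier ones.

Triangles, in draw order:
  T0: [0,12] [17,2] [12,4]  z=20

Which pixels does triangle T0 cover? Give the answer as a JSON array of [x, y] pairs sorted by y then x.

T0:
  2·area = 16  (B↔C swapped to make it positive)
  edge (0, 12)→(12, 4): d=(12,-8) inclusive
  edge (12, 4)→(17, 2): d=(5,-2) inclusive
  edge (17, 2)→(0, 12): d=(-17,10) inclusive
    (7,1)@(15, 3): e=[12,1,3] → #
    (8,1)@(17, 3): e=[28,5,-17] → ·
    (5,2)@(11, 5): e=[4,3,9] → #
    (6,2)@(13, 5): e=[20,7,-11] → ·
    (7,2)@(15, 5): e=[36,11,-31] → ·
    (5,3)@(11, 7): e=[28,13,-25] → ·
    (2,4)@(5, 9): e=[4,11,1] → #
    (3,4)@(7, 9): e=[20,15,-19] → ·
    (2,5)@(5, 11): e=[28,21,-33] → ·
  covered (3 px):
    · · · · · · · · ·
    · · · · · · · # ·
    · · · · · # · · ·
    · · · · · · · · ·
    · · # · · · · · ·
    · · · · · · · · ·
    · · · · · · · · ·

Answer: [[7,1],[5,2],[2,4]]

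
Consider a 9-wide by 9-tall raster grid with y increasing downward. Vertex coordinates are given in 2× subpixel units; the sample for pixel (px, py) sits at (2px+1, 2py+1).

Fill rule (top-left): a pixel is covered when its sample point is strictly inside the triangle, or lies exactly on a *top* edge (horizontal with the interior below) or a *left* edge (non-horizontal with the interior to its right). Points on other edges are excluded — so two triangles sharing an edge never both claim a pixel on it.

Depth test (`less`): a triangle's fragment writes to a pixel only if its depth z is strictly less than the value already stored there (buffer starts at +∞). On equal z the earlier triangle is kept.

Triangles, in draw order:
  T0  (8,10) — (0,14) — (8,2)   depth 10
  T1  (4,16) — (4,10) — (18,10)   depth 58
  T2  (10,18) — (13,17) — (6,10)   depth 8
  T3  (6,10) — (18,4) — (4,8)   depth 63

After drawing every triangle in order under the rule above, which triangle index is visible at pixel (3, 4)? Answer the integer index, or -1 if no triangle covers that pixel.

T0:
  2·area = 64
  edge (8, 10)→(0, 14): d=(-8,4) right/bottom  bias=-1
  edge (0, 14)→(8, 2): d=(8,-12) top-left  bias=+0
  edge (8, 2)→(8, 10): d=(0,8) right/bottom  bias=-1
    (3,2)@(7, 5): e=[44,12,8] → █
    (4,2)@(9, 5): e=[36,36,-8] → ·
    (2,3)@(5, 7): e=[36,4,24] → █
    (4,3)@(9, 7): e=[20,52,-8] → ·
    (2,4)@(5, 9): e=[20,20,24] → █
    (4,4)@(9, 9): e=[4,68,-8] → ·
    (1,5)@(3, 11): e=[12,12,40] → █
    (3,5)@(7, 11): e=[-4,60,8] → ·
    (0,6)@(1, 13): e=[4,4,56] → █
    (1,6)@(3, 13): e=[-4,28,40] → ·
    (2,6)@(5, 13): e=[-12,52,24] → ·
    (0,7)@(1, 15): e=[-12,20,56] → ·
  covered (8 px):
    · · · · · · · · ·
    · · · · · · · · ·
    · · · █ · · · · ·
    · · █ █ · · · · ·
    · · █ █ · · · · ·
    · █ █ · · · · · ·
    █ · · · · · · · ·
    · · · · · · · · ·
    · · · · · · · · ·
T1:
  2·area = 84
  edge (4, 16)→(4, 10): d=(0,-6) top-left  bias=+0
  edge (4, 10)→(18, 10): d=(14,0) top-left  bias=+0
  edge (18, 10)→(4, 16): d=(-14,6) right/bottom  bias=-1
    (2,5)@(5, 11): e=[6,14,64] → █
    (3,5)@(7, 11): e=[18,14,52] → █
    (4,5)@(9, 11): e=[30,14,40] → █
    (5,5)@(11, 11): e=[42,14,28] → █
    (6,5)@(13, 11): e=[54,14,16] → █
    (7,5)@(15, 11): e=[66,14,4] → █
    (8,5)@(17, 11): e=[78,14,-8] → ·
    (2,6)@(5, 13): e=[6,42,36] → █
    (5,6)@(11, 13): e=[42,42,0] → ·  [on edge]
    (6,6)@(13, 13): e=[54,42,-12] → ·
    (7,6)@(15, 13): e=[66,42,-24] → ·
    (2,7)@(5, 15): e=[6,70,8] → █
  covered (10 px):
    · · · · · · · · ·
    · · · · · · · · ·
    · · · · · · · · ·
    · · · · · · · · ·
    · · · · · · · · ·
    · · █ █ █ █ █ █ ·
    · · █ █ █ · · · ·
    · · █ · · · · · ·
    · · · · · · · · ·
T2:
  2·area = 28  (B↔C swapped to make it positive)
  edge (10, 18)→(6, 10): d=(-4,-8) top-left  bias=+0
  edge (6, 10)→(13, 17): d=(7,7) right/bottom  bias=-1
  edge (13, 17)→(10, 18): d=(-3,1) right/bottom  bias=-1
    (0,2)@(1, 5): e=[-20,0,48] → ·  [on edge]
    (1,3)@(3, 7): e=[-12,0,40] → ·  [on edge]
    (2,4)@(5, 9): e=[-4,0,32] → ·  [on edge]
    (3,5)@(7, 11): e=[4,0,24] → ·  [on edge]
    (4,6)@(9, 13): e=[12,0,16] → ·  [on edge]
    (4,7)@(9, 15): e=[4,14,10] → █
    (5,7)@(11, 15): e=[20,0,8] → ·  [on edge]
    (4,8)@(9, 17): e=[-4,28,4] → ·
    (5,8)@(11, 17): e=[12,14,2] → █
    (6,8)@(13, 17): e=[28,0,0] → ·  [on edge]
  covered (2 px):
    · · · · · · · · ·
    · · · · · · · · ·
    · · · · · · · · ·
    · · · · · · · · ·
    · · · · · · · · ·
    · · · · · · · · ·
    · · · · · · · · ·
    · · · · █ · · · ·
    · · · · · █ · · ·
T3:
  2·area = 36  (B↔C swapped to make it positive)
  edge (6, 10)→(4, 8): d=(-2,-2) top-left  bias=+0
  edge (4, 8)→(18, 4): d=(14,-4) top-left  bias=+0
  edge (18, 4)→(6, 10): d=(-12,6) right/bottom  bias=-1
    (0,2)@(1, 5): e=[0,-54,90] → ·  [on edge]
    (7,2)@(15, 5): e=[28,2,6] → █
    (8,2)@(17, 5): e=[32,10,-6] → ·
    (1,3)@(3, 7): e=[0,-18,54] → ·  [on edge]
    (4,3)@(9, 7): e=[12,6,18] → █
    (5,3)@(11, 7): e=[16,14,6] → █
    (6,3)@(13, 7): e=[20,22,-6] → ·
    (7,3)@(15, 7): e=[24,30,-18] → ·
    (2,4)@(5, 9): e=[0,18,18] → █  [on edge]
    (3,4)@(7, 9): e=[4,26,6] → █
    (4,4)@(9, 9): e=[8,34,-6] → ·
    (5,4)@(11, 9): e=[12,42,-18] → ·
    (3,5)@(7, 11): e=[0,54,-18] → ·  [on edge]
    (4,6)@(9, 13): e=[0,90,-54] → ·  [on edge]
    (5,7)@(11, 15): e=[0,126,-90] → ·  [on edge]
    (6,8)@(13, 17): e=[0,162,-126] → ·  [on edge]
  covered (5 px):
    · · · · · · · · ·
    · · · · · · · · ·
    · · · · · · · █ ·
    · · · · █ █ · · ·
    · · █ █ · · · · ·
    · · · · · · · · ·
    · · · · · · · · ·
    · · · · · · · · ·
    · · · · · · · · ·

Z-buffer (winner per pixel, '.' = empty):
  . . . . . . . . .
  . . . . . . . . .
  . . . 0 . . . 3 .
  . . 0 0 3 3 . . .
  . . 0 0 . . . . .
  . 0 0 1 1 1 1 1 .
  0 . 1 1 1 . . . .
  . . 1 . 2 . . . .
  . . . . . 2 . . .

Final: 0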